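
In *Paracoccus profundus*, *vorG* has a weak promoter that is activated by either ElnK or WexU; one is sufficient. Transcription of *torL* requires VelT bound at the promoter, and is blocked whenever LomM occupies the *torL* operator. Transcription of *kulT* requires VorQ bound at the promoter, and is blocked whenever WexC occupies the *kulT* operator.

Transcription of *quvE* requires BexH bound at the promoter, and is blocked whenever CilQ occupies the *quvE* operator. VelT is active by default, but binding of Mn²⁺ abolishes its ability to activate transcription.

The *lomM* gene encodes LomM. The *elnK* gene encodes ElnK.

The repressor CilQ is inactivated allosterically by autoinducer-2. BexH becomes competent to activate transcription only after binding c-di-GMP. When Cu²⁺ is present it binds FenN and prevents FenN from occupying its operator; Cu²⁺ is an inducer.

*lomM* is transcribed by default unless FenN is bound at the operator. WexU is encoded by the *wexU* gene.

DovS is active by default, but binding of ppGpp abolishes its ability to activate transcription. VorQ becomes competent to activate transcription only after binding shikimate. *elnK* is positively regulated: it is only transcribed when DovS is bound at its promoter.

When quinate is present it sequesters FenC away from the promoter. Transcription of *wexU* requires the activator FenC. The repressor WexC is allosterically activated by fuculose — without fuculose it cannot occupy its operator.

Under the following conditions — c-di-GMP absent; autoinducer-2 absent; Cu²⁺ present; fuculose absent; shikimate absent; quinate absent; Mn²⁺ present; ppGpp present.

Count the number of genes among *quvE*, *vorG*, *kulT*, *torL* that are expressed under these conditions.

c-di-GMP is absent, so BexH is inactive.
Autoinducer-2 is absent, so CilQ is active.
With repressor CilQ bound, *quvE* is not transcribed.
→ *quvE* is OFF.
ppGpp is present, so DovS is inactive.
Required activator DovS is absent, so *elnK* is not transcribed.
So ElnK is not produced.
Quinate is absent, so FenC is active.
No repressor is bound and FenC is active, so *wexU* is transcribed.
So WexU is produced and active.
Activator WexU is present, so *vorG* is transcribed.
→ *vorG* is ON.
Shikimate is absent, so VorQ is inactive.
Fuculose is absent, so WexC is inactive.
Required activator VorQ is absent, so *kulT* is not transcribed.
→ *kulT* is OFF.
Cu²⁺ is present, so FenN is inactive.
With no repressor bound, *lomM* is transcribed.
So LomM is produced and active.
Mn²⁺ is present, so VelT is inactive.
With repressor LomM bound, *torL* is not transcribed.
→ *torL* is OFF.
1 of the 4 genes is transcribed.

1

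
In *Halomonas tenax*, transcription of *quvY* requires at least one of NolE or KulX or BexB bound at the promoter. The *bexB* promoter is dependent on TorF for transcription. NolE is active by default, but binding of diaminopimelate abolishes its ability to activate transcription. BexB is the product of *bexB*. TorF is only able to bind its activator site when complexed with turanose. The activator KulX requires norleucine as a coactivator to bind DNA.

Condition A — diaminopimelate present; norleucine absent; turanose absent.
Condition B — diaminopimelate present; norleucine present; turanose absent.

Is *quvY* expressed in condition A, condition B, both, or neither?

B only

Condition A:
Diaminopimelate is present, so NolE is inactive.
Norleucine is absent, so KulX is inactive.
Turanose is absent, so TorF is inactive.
Required activator TorF is absent, so *bexB* is not transcribed.
So BexB is not produced.
No activator is available at the *quvY* promoter, so *quvY* is not transcribed.
→ *quvY* is OFF in A.
Condition B:
Diaminopimelate is present, so NolE is inactive.
Norleucine is present, so KulX is active.
Turanose is absent, so TorF is inactive.
Required activator TorF is absent, so *bexB* is not transcribed.
So BexB is not produced.
Activator KulX is present, so *quvY* is transcribed.
→ *quvY* is ON in B.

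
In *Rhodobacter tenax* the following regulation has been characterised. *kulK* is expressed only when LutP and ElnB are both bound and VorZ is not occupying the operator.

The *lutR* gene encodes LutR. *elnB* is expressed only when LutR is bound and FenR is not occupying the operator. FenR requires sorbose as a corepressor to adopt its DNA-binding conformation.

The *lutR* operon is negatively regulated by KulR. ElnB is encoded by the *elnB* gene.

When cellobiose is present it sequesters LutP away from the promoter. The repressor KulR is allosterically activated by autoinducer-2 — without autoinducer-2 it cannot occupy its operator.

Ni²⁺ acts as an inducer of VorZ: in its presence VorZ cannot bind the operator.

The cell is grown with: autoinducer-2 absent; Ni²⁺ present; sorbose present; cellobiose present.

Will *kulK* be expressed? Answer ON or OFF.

Cellobiose is present, so LutP is inactive.
Sorbose is present, so FenR is active.
Autoinducer-2 is absent, so KulR is inactive.
With no repressor bound, *lutR* is transcribed.
So LutR is produced and active.
With repressor FenR bound, *elnB* is not transcribed.
So ElnB is not produced.
Ni²⁺ is present, so VorZ is inactive.
Required activator LutP is absent, so *kulK* is not transcribed.

OFF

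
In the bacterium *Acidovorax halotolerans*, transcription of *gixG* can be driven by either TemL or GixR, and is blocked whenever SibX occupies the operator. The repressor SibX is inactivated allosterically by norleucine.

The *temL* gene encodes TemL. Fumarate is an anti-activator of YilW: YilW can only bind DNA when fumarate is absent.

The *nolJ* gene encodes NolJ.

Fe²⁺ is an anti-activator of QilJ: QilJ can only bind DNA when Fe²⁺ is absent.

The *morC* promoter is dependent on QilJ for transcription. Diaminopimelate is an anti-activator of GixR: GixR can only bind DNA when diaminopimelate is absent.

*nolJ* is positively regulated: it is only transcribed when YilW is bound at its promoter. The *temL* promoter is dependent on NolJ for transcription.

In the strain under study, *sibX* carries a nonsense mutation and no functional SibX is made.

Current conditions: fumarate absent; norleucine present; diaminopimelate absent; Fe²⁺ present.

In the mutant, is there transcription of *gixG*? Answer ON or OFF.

ON

SibX is non-functional in this strain, so it has no effect.
Fumarate is absent, so YilW is active.
No repressor is bound and YilW is active, so *nolJ* is transcribed.
So NolJ is produced and active.
No repressor is bound and NolJ is active, so *temL* is transcribed.
So TemL is produced and active.
Diaminopimelate is absent, so GixR is active.
Activator TemL is present, so *gixG* is transcribed.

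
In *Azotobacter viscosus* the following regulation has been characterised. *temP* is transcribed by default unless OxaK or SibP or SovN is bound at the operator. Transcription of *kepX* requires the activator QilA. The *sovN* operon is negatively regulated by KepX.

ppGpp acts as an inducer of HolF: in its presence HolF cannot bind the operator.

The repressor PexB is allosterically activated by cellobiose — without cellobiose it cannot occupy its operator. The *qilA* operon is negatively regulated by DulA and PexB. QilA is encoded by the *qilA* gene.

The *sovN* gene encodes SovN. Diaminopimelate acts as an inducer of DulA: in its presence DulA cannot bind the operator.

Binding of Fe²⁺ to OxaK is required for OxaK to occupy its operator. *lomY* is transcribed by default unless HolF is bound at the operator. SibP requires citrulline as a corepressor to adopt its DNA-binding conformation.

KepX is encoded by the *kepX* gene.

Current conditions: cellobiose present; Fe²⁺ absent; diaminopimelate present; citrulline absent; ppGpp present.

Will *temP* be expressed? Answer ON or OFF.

Fe²⁺ is absent, so OxaK is inactive.
Citrulline is absent, so SibP is inactive.
Diaminopimelate is present, so DulA is inactive.
Cellobiose is present, so PexB is active.
With repressor PexB bound, *qilA* is not transcribed.
So QilA is not produced.
Required activator QilA is absent, so *kepX* is not transcribed.
So KepX is not produced.
With no repressor bound, *sovN* is transcribed.
So SovN is produced and active.
With repressor SovN bound, *temP* is not transcribed.

OFF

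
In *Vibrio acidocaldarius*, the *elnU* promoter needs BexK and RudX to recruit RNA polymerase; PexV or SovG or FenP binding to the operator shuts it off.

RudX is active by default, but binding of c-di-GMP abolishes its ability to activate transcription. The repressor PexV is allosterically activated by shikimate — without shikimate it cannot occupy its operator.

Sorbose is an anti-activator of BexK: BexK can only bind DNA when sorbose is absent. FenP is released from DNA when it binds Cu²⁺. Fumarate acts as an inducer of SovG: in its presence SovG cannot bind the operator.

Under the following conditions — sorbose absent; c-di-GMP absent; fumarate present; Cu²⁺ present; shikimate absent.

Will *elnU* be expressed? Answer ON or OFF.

Shikimate is absent, so PexV is inactive.
Fumarate is present, so SovG is inactive.
Cu²⁺ is present, so FenP is inactive.
Sorbose is absent, so BexK is active.
c-di-GMP is absent, so RudX is active.
No repressor is bound and BexK and RudX are active, so *elnU* is transcribed.

ON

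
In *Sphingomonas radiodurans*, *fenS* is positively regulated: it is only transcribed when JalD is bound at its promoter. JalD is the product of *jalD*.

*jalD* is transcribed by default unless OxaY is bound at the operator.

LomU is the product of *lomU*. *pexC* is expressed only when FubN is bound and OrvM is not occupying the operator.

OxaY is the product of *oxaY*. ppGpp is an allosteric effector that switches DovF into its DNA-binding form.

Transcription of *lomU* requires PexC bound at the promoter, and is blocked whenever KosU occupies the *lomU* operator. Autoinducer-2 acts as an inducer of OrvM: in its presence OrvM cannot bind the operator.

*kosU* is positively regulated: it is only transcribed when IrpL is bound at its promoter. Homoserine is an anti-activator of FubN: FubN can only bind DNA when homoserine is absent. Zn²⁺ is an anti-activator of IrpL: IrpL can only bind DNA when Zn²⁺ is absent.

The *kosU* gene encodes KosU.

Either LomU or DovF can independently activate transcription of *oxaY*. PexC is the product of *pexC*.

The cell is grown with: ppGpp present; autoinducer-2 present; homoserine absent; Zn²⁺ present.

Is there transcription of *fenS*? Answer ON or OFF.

Autoinducer-2 is present, so OrvM is inactive.
Homoserine is absent, so FubN is active.
No repressor is bound and FubN is active, so *pexC* is transcribed.
So PexC is produced and active.
Zn²⁺ is present, so IrpL is inactive.
Required activator IrpL is absent, so *kosU* is not transcribed.
So KosU is not produced.
No repressor is bound and PexC is active, so *lomU* is transcribed.
So LomU is produced and active.
ppGpp is present, so DovF is active.
Activator LomU is present, so *oxaY* is transcribed.
So OxaY is produced and active.
With repressor OxaY bound, *jalD* is not transcribed.
So JalD is not produced.
Required activator JalD is absent, so *fenS* is not transcribed.

OFF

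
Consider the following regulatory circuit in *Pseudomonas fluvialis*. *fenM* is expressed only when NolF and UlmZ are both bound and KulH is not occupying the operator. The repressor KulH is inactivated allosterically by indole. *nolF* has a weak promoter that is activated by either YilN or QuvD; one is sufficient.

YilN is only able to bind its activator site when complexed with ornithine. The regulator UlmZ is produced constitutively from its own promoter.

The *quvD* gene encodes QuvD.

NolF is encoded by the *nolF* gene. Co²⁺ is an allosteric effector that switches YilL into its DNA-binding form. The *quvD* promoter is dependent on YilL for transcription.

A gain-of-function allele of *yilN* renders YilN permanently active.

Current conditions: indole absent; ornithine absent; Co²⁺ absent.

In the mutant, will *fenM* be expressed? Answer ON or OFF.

OFF

YilN is constitutively active in this strain.
Co²⁺ is absent, so YilL is inactive.
Required activator YilL is absent, so *quvD* is not transcribed.
So QuvD is not produced.
Activator YilN is present, so *nolF* is transcribed.
So NolF is produced and active.
UlmZ is produced constitutively and is active.
Indole is absent, so KulH is active.
With repressor KulH bound, *fenM* is not transcribed.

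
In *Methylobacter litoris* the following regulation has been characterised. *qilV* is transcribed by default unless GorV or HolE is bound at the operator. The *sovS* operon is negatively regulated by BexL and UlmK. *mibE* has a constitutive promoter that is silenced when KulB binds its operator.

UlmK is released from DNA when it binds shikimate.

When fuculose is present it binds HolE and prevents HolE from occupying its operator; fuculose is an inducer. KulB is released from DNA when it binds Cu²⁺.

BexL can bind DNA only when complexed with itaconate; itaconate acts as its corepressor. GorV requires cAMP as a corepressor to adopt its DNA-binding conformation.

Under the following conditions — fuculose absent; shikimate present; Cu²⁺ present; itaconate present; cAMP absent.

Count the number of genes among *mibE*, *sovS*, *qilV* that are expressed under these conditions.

Cu²⁺ is present, so KulB is inactive.
With no repressor bound, *mibE* is transcribed.
→ *mibE* is ON.
Itaconate is present, so BexL is active.
Shikimate is present, so UlmK is inactive.
With repressor BexL bound, *sovS* is not transcribed.
→ *sovS* is OFF.
cAMP is absent, so GorV is inactive.
Fuculose is absent, so HolE is active.
With repressor HolE bound, *qilV* is not transcribed.
→ *qilV* is OFF.
1 of the 3 genes is transcribed.

1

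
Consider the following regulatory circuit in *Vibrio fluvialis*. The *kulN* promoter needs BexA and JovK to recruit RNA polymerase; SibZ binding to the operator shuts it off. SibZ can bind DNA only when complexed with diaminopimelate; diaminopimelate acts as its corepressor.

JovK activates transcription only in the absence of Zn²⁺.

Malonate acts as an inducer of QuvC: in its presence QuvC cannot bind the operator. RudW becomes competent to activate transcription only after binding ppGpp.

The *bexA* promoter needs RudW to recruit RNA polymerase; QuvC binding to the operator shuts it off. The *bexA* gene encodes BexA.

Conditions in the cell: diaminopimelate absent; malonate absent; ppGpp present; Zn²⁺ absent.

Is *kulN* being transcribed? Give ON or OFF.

OFF

Diaminopimelate is absent, so SibZ is inactive.
ppGpp is present, so RudW is active.
Malonate is absent, so QuvC is active.
With repressor QuvC bound, *bexA* is not transcribed.
So BexA is not produced.
Zn²⁺ is absent, so JovK is active.
Required activator BexA is absent, so *kulN* is not transcribed.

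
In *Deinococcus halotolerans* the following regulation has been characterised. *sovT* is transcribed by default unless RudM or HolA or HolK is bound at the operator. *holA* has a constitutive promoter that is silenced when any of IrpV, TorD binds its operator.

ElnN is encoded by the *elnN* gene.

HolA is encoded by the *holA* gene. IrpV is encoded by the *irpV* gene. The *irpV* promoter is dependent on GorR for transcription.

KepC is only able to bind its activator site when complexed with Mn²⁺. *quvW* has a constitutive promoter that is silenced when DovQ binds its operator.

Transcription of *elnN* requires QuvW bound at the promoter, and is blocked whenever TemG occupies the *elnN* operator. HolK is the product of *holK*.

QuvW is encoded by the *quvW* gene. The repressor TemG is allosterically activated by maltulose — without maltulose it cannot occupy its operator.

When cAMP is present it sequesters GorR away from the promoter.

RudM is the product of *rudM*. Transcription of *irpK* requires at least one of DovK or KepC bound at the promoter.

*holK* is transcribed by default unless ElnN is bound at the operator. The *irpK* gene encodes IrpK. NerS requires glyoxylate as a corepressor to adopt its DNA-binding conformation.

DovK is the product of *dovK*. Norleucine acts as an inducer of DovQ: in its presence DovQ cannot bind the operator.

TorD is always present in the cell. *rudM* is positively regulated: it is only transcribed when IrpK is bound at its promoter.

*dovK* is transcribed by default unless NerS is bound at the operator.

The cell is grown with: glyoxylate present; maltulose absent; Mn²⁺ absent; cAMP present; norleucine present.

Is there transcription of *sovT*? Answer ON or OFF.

ON

Glyoxylate is present, so NerS is active.
With repressor NerS bound, *dovK* is not transcribed.
So DovK is not produced.
Mn²⁺ is absent, so KepC is inactive.
No activator is available at the *irpK* promoter, so *irpK* is not transcribed.
So IrpK is not produced.
Required activator IrpK is absent, so *rudM* is not transcribed.
So RudM is not produced.
cAMP is present, so GorR is inactive.
Required activator GorR is absent, so *irpV* is not transcribed.
So IrpV is not produced.
TorD is produced constitutively and is active.
With repressor TorD bound, *holA* is not transcribed.
So HolA is not produced.
Maltulose is absent, so TemG is inactive.
Norleucine is present, so DovQ is inactive.
With no repressor bound, *quvW* is transcribed.
So QuvW is produced and active.
No repressor is bound and QuvW is active, so *elnN* is transcribed.
So ElnN is produced and active.
With repressor ElnN bound, *holK* is not transcribed.
So HolK is not produced.
With no repressor bound, *sovT* is transcribed.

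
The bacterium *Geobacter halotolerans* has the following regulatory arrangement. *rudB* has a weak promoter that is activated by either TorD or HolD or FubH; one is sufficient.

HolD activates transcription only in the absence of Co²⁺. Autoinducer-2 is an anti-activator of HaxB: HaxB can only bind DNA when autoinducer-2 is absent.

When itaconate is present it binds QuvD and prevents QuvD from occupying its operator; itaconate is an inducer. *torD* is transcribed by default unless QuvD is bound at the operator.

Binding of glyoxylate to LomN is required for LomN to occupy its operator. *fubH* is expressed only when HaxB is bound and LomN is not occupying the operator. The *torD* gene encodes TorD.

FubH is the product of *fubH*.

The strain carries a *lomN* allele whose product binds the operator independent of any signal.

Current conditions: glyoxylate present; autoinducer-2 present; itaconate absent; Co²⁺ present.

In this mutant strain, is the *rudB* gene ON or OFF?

Itaconate is absent, so QuvD is active.
With repressor QuvD bound, *torD* is not transcribed.
So TorD is not produced.
Co²⁺ is present, so HolD is inactive.
LomN is constitutively active in this strain.
Autoinducer-2 is present, so HaxB is inactive.
With repressor LomN bound, *fubH* is not transcribed.
So FubH is not produced.
No activator is available at the *rudB* promoter, so *rudB* is not transcribed.

OFF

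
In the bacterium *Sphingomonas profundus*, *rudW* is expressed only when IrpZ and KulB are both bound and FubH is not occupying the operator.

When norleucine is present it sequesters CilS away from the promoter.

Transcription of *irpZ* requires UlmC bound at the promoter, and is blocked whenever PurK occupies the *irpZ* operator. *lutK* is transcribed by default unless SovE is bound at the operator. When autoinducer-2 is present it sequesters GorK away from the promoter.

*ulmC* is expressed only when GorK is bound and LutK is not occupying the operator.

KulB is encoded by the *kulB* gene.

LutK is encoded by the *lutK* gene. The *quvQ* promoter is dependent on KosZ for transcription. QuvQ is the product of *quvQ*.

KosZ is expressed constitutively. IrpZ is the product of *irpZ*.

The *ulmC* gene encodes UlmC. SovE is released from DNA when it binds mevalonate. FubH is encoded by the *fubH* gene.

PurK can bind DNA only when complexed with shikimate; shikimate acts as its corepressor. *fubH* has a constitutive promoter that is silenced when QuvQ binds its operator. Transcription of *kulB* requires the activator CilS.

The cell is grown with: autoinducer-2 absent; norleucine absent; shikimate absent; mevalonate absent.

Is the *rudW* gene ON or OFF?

ON

Mevalonate is absent, so SovE is active.
With repressor SovE bound, *lutK* is not transcribed.
So LutK is not produced.
Autoinducer-2 is absent, so GorK is active.
No repressor is bound and GorK is active, so *ulmC* is transcribed.
So UlmC is produced and active.
Shikimate is absent, so PurK is inactive.
No repressor is bound and UlmC is active, so *irpZ* is transcribed.
So IrpZ is produced and active.
Norleucine is absent, so CilS is active.
No repressor is bound and CilS is active, so *kulB* is transcribed.
So KulB is produced and active.
KosZ is produced constitutively and is active.
No repressor is bound and KosZ is active, so *quvQ* is transcribed.
So QuvQ is produced and active.
With repressor QuvQ bound, *fubH* is not transcribed.
So FubH is not produced.
No repressor is bound and IrpZ and KulB are active, so *rudW* is transcribed.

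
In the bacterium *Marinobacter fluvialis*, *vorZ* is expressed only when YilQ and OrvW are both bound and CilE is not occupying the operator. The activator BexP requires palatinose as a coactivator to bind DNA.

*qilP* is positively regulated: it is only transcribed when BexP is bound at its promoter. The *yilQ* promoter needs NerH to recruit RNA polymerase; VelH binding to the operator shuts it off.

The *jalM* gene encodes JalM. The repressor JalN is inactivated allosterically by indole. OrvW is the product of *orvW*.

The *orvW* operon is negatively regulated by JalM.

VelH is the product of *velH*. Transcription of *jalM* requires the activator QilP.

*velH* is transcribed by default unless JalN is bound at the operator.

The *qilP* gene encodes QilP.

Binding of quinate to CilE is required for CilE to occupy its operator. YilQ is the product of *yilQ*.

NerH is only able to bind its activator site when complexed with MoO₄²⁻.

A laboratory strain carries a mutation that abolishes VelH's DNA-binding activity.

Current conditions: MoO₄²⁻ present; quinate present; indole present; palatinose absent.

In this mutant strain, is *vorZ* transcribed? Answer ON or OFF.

MoO₄²⁻ is present, so NerH is active.
VelH is non-functional in this strain, so it has no effect.
No repressor is bound and NerH is active, so *yilQ* is transcribed.
So YilQ is produced and active.
Palatinose is absent, so BexP is inactive.
Required activator BexP is absent, so *qilP* is not transcribed.
So QilP is not produced.
Required activator QilP is absent, so *jalM* is not transcribed.
So JalM is not produced.
With no repressor bound, *orvW* is transcribed.
So OrvW is produced and active.
Quinate is present, so CilE is active.
With repressor CilE bound, *vorZ* is not transcribed.

OFF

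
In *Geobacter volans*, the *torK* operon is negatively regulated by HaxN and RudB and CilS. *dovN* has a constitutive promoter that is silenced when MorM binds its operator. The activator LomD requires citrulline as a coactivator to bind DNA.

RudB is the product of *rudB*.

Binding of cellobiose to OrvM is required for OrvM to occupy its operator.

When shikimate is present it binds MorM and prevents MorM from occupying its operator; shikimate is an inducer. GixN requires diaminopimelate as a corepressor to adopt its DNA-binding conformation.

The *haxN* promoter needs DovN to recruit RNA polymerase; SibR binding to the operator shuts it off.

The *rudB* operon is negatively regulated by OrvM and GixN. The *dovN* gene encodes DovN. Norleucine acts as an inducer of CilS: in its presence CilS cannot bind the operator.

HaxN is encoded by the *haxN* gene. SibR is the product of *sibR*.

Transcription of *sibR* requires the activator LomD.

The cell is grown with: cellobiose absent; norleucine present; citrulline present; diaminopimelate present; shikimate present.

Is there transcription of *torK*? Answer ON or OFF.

ON

Citrulline is present, so LomD is active.
No repressor is bound and LomD is active, so *sibR* is transcribed.
So SibR is produced and active.
Shikimate is present, so MorM is inactive.
With no repressor bound, *dovN* is transcribed.
So DovN is produced and active.
With repressor SibR bound, *haxN* is not transcribed.
So HaxN is not produced.
Cellobiose is absent, so OrvM is inactive.
Diaminopimelate is present, so GixN is active.
With repressor GixN bound, *rudB* is not transcribed.
So RudB is not produced.
Norleucine is present, so CilS is inactive.
With no repressor bound, *torK* is transcribed.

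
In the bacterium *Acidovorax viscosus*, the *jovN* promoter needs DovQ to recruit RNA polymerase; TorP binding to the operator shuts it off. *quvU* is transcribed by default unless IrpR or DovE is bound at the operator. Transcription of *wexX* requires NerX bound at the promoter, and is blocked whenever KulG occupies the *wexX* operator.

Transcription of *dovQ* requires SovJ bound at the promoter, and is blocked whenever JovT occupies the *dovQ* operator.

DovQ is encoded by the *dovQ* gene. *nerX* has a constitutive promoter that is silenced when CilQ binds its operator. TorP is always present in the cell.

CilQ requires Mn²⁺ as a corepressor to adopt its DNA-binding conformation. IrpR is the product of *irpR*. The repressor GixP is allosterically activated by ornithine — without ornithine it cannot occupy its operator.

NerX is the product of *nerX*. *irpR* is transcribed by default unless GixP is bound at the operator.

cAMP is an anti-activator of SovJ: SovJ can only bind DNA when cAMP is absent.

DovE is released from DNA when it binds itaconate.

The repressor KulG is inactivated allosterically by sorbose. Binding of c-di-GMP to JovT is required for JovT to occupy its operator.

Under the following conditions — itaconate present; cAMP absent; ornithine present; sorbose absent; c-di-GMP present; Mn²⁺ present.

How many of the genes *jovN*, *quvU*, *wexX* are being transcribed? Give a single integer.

TorP is produced constitutively and is active.
c-di-GMP is present, so JovT is active.
cAMP is absent, so SovJ is active.
With repressor JovT bound, *dovQ* is not transcribed.
So DovQ is not produced.
With repressor TorP bound, *jovN* is not transcribed.
→ *jovN* is OFF.
Ornithine is present, so GixP is active.
With repressor GixP bound, *irpR* is not transcribed.
So IrpR is not produced.
Itaconate is present, so DovE is inactive.
With no repressor bound, *quvU* is transcribed.
→ *quvU* is ON.
Mn²⁺ is present, so CilQ is active.
With repressor CilQ bound, *nerX* is not transcribed.
So NerX is not produced.
Sorbose is absent, so KulG is active.
With repressor KulG bound, *wexX* is not transcribed.
→ *wexX* is OFF.
1 of the 3 genes is transcribed.

1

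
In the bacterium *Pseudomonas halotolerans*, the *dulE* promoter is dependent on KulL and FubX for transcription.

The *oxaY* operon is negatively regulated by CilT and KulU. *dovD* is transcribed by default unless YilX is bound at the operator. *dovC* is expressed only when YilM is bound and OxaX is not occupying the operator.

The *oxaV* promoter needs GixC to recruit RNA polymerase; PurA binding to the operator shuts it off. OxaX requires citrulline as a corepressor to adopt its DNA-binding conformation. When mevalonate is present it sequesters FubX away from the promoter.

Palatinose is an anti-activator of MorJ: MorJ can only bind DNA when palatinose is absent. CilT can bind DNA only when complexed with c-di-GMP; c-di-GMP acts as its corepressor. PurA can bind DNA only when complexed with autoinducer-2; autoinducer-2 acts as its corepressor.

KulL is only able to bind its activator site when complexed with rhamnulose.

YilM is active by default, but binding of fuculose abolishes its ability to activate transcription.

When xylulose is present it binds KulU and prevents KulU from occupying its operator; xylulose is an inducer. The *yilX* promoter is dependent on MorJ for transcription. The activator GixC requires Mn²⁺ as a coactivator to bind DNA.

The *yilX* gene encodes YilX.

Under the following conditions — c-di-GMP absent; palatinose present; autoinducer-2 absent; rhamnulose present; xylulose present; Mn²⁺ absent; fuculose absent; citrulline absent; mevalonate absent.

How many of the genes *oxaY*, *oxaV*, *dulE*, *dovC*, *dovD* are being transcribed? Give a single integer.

c-di-GMP is absent, so CilT is inactive.
Xylulose is present, so KulU is inactive.
With no repressor bound, *oxaY* is transcribed.
→ *oxaY* is ON.
Autoinducer-2 is absent, so PurA is inactive.
Mn²⁺ is absent, so GixC is inactive.
Required activator GixC is absent, so *oxaV* is not transcribed.
→ *oxaV* is OFF.
Rhamnulose is present, so KulL is active.
Mevalonate is absent, so FubX is active.
No repressor is bound and KulL and FubX are active, so *dulE* is transcribed.
→ *dulE* is ON.
Citrulline is absent, so OxaX is inactive.
Fuculose is absent, so YilM is active.
No repressor is bound and YilM is active, so *dovC* is transcribed.
→ *dovC* is ON.
Palatinose is present, so MorJ is inactive.
Required activator MorJ is absent, so *yilX* is not transcribed.
So YilX is not produced.
With no repressor bound, *dovD* is transcribed.
→ *dovD* is ON.
4 of the 5 genes are transcribed.

4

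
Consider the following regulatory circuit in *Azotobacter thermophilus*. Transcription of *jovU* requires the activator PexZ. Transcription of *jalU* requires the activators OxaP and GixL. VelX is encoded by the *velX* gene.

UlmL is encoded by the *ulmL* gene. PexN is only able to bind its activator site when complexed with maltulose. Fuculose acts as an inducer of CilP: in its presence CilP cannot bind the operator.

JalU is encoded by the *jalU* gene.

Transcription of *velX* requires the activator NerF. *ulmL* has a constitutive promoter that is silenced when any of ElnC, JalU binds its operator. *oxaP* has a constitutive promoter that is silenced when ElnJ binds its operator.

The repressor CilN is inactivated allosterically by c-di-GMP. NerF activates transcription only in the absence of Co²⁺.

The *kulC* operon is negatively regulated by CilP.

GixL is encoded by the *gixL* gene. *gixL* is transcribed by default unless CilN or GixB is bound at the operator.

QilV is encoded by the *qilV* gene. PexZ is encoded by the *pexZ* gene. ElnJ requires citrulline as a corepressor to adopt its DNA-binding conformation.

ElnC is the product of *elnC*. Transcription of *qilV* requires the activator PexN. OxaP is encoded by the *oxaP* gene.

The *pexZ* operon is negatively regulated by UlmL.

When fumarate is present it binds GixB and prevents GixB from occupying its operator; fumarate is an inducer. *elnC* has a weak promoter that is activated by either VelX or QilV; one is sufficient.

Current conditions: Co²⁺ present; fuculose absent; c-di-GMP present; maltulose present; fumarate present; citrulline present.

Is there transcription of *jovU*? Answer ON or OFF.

Co²⁺ is present, so NerF is inactive.
Required activator NerF is absent, so *velX* is not transcribed.
So VelX is not produced.
Maltulose is present, so PexN is active.
No repressor is bound and PexN is active, so *qilV* is transcribed.
So QilV is produced and active.
Activator QilV is present, so *elnC* is transcribed.
So ElnC is produced and active.
Citrulline is present, so ElnJ is active.
With repressor ElnJ bound, *oxaP* is not transcribed.
So OxaP is not produced.
c-di-GMP is present, so CilN is inactive.
Fumarate is present, so GixB is inactive.
With no repressor bound, *gixL* is transcribed.
So GixL is produced and active.
Required activator OxaP is absent, so *jalU* is not transcribed.
So JalU is not produced.
With repressor ElnC bound, *ulmL* is not transcribed.
So UlmL is not produced.
With no repressor bound, *pexZ* is transcribed.
So PexZ is produced and active.
No repressor is bound and PexZ is active, so *jovU* is transcribed.

ON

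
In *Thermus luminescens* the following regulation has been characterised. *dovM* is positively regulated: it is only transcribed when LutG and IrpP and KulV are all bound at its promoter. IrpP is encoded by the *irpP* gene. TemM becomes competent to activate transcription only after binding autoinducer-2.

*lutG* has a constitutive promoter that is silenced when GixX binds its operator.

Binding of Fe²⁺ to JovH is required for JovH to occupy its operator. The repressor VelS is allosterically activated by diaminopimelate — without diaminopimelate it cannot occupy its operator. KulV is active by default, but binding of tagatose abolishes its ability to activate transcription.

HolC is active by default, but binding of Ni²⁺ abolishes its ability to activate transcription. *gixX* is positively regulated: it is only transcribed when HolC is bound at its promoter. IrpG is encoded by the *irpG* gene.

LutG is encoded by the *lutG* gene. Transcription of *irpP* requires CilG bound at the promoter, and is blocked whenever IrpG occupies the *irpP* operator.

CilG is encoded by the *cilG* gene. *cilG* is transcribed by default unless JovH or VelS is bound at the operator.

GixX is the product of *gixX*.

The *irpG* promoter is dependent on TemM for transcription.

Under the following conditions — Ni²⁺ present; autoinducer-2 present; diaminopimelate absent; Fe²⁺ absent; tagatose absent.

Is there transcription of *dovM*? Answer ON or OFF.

OFF

Ni²⁺ is present, so HolC is inactive.
Required activator HolC is absent, so *gixX* is not transcribed.
So GixX is not produced.
With no repressor bound, *lutG* is transcribed.
So LutG is produced and active.
Fe²⁺ is absent, so JovH is inactive.
Diaminopimelate is absent, so VelS is inactive.
With no repressor bound, *cilG* is transcribed.
So CilG is produced and active.
Autoinducer-2 is present, so TemM is active.
No repressor is bound and TemM is active, so *irpG* is transcribed.
So IrpG is produced and active.
With repressor IrpG bound, *irpP* is not transcribed.
So IrpP is not produced.
Tagatose is absent, so KulV is active.
Required activator IrpP is absent, so *dovM* is not transcribed.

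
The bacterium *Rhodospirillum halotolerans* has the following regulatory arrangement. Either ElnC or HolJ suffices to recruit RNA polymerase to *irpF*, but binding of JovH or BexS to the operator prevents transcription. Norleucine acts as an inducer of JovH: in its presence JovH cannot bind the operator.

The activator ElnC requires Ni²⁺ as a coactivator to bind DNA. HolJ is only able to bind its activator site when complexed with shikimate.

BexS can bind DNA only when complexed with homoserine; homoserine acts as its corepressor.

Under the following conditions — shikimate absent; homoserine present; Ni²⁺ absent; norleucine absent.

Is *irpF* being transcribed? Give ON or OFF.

Ni²⁺ is absent, so ElnC is inactive.
Norleucine is absent, so JovH is active.
Shikimate is absent, so HolJ is inactive.
Homoserine is present, so BexS is active.
With repressor JovH bound, *irpF* is not transcribed.

OFF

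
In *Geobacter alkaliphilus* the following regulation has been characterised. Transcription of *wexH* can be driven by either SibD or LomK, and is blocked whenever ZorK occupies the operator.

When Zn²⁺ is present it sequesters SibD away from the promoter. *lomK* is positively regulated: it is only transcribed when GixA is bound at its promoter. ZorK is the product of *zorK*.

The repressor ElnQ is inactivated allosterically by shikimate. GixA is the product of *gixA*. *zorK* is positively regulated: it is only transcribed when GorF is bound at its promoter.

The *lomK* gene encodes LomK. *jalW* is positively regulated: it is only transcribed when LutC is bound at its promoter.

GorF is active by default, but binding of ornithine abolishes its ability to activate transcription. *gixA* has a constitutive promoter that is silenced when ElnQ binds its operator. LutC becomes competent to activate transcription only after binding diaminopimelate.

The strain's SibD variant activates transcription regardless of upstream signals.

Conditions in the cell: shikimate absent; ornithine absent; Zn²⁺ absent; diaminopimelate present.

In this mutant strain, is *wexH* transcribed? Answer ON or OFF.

SibD is constitutively active in this strain.
Ornithine is absent, so GorF is active.
No repressor is bound and GorF is active, so *zorK* is transcribed.
So ZorK is produced and active.
Shikimate is absent, so ElnQ is active.
With repressor ElnQ bound, *gixA* is not transcribed.
So GixA is not produced.
Required activator GixA is absent, so *lomK* is not transcribed.
So LomK is not produced.
With repressor ZorK bound, *wexH* is not transcribed.

OFF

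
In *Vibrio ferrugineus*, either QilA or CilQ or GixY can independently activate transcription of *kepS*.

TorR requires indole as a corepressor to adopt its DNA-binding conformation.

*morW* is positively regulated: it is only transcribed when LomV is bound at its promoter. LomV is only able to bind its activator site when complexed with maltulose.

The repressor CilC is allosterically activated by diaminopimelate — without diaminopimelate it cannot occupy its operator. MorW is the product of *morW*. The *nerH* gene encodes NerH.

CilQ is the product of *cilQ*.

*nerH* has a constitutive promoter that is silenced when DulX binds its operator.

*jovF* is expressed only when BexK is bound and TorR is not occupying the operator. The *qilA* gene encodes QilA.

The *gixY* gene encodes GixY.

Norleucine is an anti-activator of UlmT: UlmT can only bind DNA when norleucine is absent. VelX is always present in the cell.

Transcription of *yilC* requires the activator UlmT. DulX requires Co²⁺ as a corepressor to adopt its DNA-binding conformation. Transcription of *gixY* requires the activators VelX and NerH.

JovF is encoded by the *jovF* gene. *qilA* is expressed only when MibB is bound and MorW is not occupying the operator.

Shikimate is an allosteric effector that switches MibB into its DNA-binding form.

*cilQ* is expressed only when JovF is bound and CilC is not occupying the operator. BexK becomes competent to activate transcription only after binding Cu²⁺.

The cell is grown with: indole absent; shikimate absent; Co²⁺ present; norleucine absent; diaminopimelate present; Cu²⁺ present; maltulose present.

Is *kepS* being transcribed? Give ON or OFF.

Maltulose is present, so LomV is active.
No repressor is bound and LomV is active, so *morW* is transcribed.
So MorW is produced and active.
Shikimate is absent, so MibB is inactive.
With repressor MorW bound, *qilA* is not transcribed.
So QilA is not produced.
Cu²⁺ is present, so BexK is active.
Indole is absent, so TorR is inactive.
No repressor is bound and BexK is active, so *jovF* is transcribed.
So JovF is produced and active.
Diaminopimelate is present, so CilC is active.
With repressor CilC bound, *cilQ* is not transcribed.
So CilQ is not produced.
VelX is produced constitutively and is active.
Co²⁺ is present, so DulX is active.
With repressor DulX bound, *nerH* is not transcribed.
So NerH is not produced.
Required activator NerH is absent, so *gixY* is not transcribed.
So GixY is not produced.
No activator is available at the *kepS* promoter, so *kepS* is not transcribed.

OFF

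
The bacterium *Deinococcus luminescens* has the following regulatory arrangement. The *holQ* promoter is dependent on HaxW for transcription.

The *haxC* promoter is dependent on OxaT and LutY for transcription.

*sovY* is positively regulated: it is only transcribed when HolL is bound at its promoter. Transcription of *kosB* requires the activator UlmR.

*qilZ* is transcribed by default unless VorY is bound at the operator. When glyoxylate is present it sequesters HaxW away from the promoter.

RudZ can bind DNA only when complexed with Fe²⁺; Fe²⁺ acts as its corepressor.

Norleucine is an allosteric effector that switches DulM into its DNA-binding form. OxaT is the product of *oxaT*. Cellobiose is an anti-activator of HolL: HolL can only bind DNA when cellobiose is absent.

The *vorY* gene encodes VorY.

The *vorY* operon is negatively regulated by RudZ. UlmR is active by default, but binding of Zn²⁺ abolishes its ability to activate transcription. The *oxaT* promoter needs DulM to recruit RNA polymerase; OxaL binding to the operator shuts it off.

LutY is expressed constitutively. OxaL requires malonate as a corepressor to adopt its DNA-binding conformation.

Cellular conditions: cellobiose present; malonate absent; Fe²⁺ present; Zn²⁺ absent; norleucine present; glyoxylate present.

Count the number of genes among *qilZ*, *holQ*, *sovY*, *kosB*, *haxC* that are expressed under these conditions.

3

Fe²⁺ is present, so RudZ is active.
With repressor RudZ bound, *vorY* is not transcribed.
So VorY is not produced.
With no repressor bound, *qilZ* is transcribed.
→ *qilZ* is ON.
Glyoxylate is present, so HaxW is inactive.
Required activator HaxW is absent, so *holQ* is not transcribed.
→ *holQ* is OFF.
Cellobiose is present, so HolL is inactive.
Required activator HolL is absent, so *sovY* is not transcribed.
→ *sovY* is OFF.
Zn²⁺ is absent, so UlmR is active.
No repressor is bound and UlmR is active, so *kosB* is transcribed.
→ *kosB* is ON.
Malonate is absent, so OxaL is inactive.
Norleucine is present, so DulM is active.
No repressor is bound and DulM is active, so *oxaT* is transcribed.
So OxaT is produced and active.
LutY is produced constitutively and is active.
No repressor is bound and OxaT and LutY are active, so *haxC* is transcribed.
→ *haxC* is ON.
3 of the 5 genes are transcribed.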